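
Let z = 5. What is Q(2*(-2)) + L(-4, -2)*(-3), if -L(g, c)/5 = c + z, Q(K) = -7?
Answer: 38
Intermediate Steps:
L(g, c) = -25 - 5*c (L(g, c) = -5*(c + 5) = -5*(5 + c) = -25 - 5*c)
Q(2*(-2)) + L(-4, -2)*(-3) = -7 + (-25 - 5*(-2))*(-3) = -7 + (-25 + 10)*(-3) = -7 - 15*(-3) = -7 + 45 = 38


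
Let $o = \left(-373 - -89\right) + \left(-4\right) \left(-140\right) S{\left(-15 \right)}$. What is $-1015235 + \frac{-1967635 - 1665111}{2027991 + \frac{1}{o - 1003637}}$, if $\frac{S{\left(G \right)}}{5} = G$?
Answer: $- \frac{1076718706357017958}{1060559187355} \approx -1.0152 \cdot 10^{6}$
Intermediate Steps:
$S{\left(G \right)} = 5 G$
$o = -42284$ ($o = \left(-373 - -89\right) + \left(-4\right) \left(-140\right) 5 \left(-15\right) = \left(-373 + 89\right) + 560 \left(-75\right) = -284 - 42000 = -42284$)
$-1015235 + \frac{-1967635 - 1665111}{2027991 + \frac{1}{o - 1003637}} = -1015235 + \frac{-1967635 - 1665111}{2027991 + \frac{1}{-42284 - 1003637}} = -1015235 - \frac{3632746}{2027991 + \frac{1}{-1045921}} = -1015235 - \frac{3632746}{2027991 - \frac{1}{1045921}} = -1015235 - \frac{3632746}{\frac{2121118374710}{1045921}} = -1015235 - \frac{1899782664533}{1060559187355} = - \frac{1076718706357017958}{1060559187355}$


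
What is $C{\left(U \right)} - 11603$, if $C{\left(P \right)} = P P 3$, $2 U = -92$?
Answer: $-5255$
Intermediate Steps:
$U = -46$ ($U = \frac{1}{2} \left(-92\right) = -46$)
$C{\left(P \right)} = 3 P^{2}$ ($C{\left(P \right)} = P^{2} \cdot 3 = 3 P^{2}$)
$C{\left(U \right)} - 11603 = 3 \left(-46\right)^{2} - 11603 = 3 \cdot 2116 - 11603 = 6348 - 11603 = -5255$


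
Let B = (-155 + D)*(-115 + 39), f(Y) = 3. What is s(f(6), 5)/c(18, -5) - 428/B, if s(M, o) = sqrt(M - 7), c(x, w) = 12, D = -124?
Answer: -107/5301 + I/6 ≈ -0.020185 + 0.16667*I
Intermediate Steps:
s(M, o) = sqrt(-7 + M)
B = 21204 (B = (-155 - 124)*(-115 + 39) = -279*(-76) = 21204)
s(f(6), 5)/c(18, -5) - 428/B = sqrt(-7 + 3)/12 - 428/21204 = sqrt(-4)*(1/12) - 428*1/21204 = (2*I)*(1/12) - 107/5301 = I/6 - 107/5301 = -107/5301 + I/6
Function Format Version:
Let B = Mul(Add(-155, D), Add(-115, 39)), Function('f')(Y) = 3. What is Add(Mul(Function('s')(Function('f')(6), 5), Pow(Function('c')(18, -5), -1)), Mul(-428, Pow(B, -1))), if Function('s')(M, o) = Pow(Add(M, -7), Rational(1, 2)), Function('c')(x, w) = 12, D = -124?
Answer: Add(Rational(-107, 5301), Mul(Rational(1, 6), I)) ≈ Add(-0.020185, Mul(0.16667, I))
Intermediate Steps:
Function('s')(M, o) = Pow(Add(-7, M), Rational(1, 2))
B = 21204 (B = Mul(Add(-155, -124), Add(-115, 39)) = Mul(-279, -76) = 21204)
Add(Mul(Function('s')(Function('f')(6), 5), Pow(Function('c')(18, -5), -1)), Mul(-428, Pow(B, -1))) = Add(Mul(Pow(Add(-7, 3), Rational(1, 2)), Pow(12, -1)), Mul(-428, Pow(21204, -1))) = Add(Mul(Pow(-4, Rational(1, 2)), Rational(1, 12)), Mul(-428, Rational(1, 21204))) = Add(Mul(Mul(2, I), Rational(1, 12)), Rational(-107, 5301)) = Add(Mul(Rational(1, 6), I), Rational(-107, 5301)) = Add(Rational(-107, 5301), Mul(Rational(1, 6), I))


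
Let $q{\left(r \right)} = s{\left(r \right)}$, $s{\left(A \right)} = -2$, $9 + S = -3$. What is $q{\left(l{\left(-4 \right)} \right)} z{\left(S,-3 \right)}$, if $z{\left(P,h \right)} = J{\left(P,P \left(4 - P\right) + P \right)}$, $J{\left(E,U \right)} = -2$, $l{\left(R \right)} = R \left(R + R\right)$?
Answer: $4$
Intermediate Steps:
$S = -12$ ($S = -9 - 3 = -12$)
$l{\left(R \right)} = 2 R^{2}$ ($l{\left(R \right)} = R 2 R = 2 R^{2}$)
$q{\left(r \right)} = -2$
$z{\left(P,h \right)} = -2$
$q{\left(l{\left(-4 \right)} \right)} z{\left(S,-3 \right)} = \left(-2\right) \left(-2\right) = 4$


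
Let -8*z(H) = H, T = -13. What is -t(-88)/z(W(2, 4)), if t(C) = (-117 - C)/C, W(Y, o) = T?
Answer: -29/143 ≈ -0.20280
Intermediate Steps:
W(Y, o) = -13
z(H) = -H/8
t(C) = (-117 - C)/C
-t(-88)/z(W(2, 4)) = -(-117 - 1*(-88))/(-88)/((-1/8*(-13))) = -(-(-117 + 88)/88)/13/8 = -(-1/88*(-29))*8/13 = -29*8/(88*13) = -1*29/143 = -29/143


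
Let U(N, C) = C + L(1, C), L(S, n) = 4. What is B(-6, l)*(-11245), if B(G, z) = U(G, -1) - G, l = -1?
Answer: -101205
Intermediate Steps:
U(N, C) = 4 + C (U(N, C) = C + 4 = 4 + C)
B(G, z) = 3 - G (B(G, z) = (4 - 1) - G = 3 - G)
B(-6, l)*(-11245) = (3 - 1*(-6))*(-11245) = (3 + 6)*(-11245) = 9*(-11245) = -101205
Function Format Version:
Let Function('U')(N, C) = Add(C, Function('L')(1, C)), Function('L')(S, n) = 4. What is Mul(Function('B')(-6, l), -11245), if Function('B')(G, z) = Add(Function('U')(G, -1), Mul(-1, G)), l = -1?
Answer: -101205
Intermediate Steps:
Function('U')(N, C) = Add(4, C) (Function('U')(N, C) = Add(C, 4) = Add(4, C))
Function('B')(G, z) = Add(3, Mul(-1, G)) (Function('B')(G, z) = Add(Add(4, -1), Mul(-1, G)) = Add(3, Mul(-1, G)))
Mul(Function('B')(-6, l), -11245) = Mul(Add(3, Mul(-1, -6)), -11245) = Mul(Add(3, 6), -11245) = Mul(9, -11245) = -101205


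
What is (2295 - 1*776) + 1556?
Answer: 3075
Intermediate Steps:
(2295 - 1*776) + 1556 = (2295 - 776) + 1556 = 1519 + 1556 = 3075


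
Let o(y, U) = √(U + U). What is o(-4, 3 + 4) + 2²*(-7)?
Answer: -28 + √14 ≈ -24.258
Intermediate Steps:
o(y, U) = √2*√U (o(y, U) = √(2*U) = √2*√U)
o(-4, 3 + 4) + 2²*(-7) = √2*√(3 + 4) + 2²*(-7) = √2*√7 + 4*(-7) = √14 - 28 = -28 + √14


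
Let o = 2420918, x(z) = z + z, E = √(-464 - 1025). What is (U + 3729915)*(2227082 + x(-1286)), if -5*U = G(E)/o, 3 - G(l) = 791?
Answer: 10043460622368233738/1210459 ≈ 8.2972e+12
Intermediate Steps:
E = I*√1489 (E = √(-1489) = I*√1489 ≈ 38.588*I)
x(z) = 2*z
G(l) = -788 (G(l) = 3 - 1*791 = 3 - 791 = -788)
U = 394/6052295 (U = -(-788)/(5*2420918) = -⅕*(-394/1210459) = 394/6052295 ≈ 6.5099e-5)
(U + 3729915)*(2227082 + x(-1286)) = (394/6052295 + 3729915)*(2227082 + 2*(-1286)) = 22574545905319*(2227082 - 2572)/6052295 = (22574545905319/6052295)*2224510 = 10043460622368233738/1210459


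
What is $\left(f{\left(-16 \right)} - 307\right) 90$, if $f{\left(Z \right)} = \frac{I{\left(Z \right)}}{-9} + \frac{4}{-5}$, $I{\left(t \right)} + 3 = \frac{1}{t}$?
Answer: $- \frac{221371}{8} \approx -27671.0$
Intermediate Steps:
$I{\left(t \right)} = -3 + \frac{1}{t}$
$f{\left(Z \right)} = - \frac{7}{15} - \frac{1}{9 Z}$ ($f{\left(Z \right)} = \frac{-3 + \frac{1}{Z}}{-9} + \frac{4}{-5} = \left(-3 + \frac{1}{Z}\right) \left(- \frac{1}{9}\right) + 4 \left(- \frac{1}{5}\right) = \left(\frac{1}{3} - \frac{1}{9 Z}\right) - \frac{4}{5} = - \frac{7}{15} - \frac{1}{9 Z}$)
$\left(f{\left(-16 \right)} - 307\right) 90 = \left(\frac{-5 - -336}{45 \left(-16\right)} - 307\right) 90 = \left(\frac{1}{45} \left(- \frac{1}{16}\right) \left(-5 + 336\right) - 307\right) 90 = \left(\frac{1}{45} \left(- \frac{1}{16}\right) 331 - 307\right) 90 = \left(- \frac{331}{720} - 307\right) 90 = \left(- \frac{221371}{720}\right) 90 = - \frac{221371}{8}$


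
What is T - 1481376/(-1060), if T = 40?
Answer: 380944/265 ≈ 1437.5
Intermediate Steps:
T - 1481376/(-1060) = 40 - 1481376/(-1060) = 40 - 1481376*(-1)/1060 = 40 - 1187*(-312/265) = 40 + 370344/265 = 380944/265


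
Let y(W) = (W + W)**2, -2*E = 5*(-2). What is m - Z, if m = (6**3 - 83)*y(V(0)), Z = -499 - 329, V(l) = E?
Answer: 14128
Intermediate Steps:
E = 5 (E = -5*(-2)/2 = -1/2*(-10) = 5)
V(l) = 5
y(W) = 4*W**2 (y(W) = (2*W)**2 = 4*W**2)
Z = -828
m = 13300 (m = (6**3 - 83)*(4*5**2) = (216 - 83)*(4*25) = 133*100 = 13300)
m - Z = 13300 - 1*(-828) = 13300 + 828 = 14128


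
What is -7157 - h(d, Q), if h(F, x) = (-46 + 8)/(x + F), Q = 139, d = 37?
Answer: -629797/88 ≈ -7156.8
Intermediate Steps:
h(F, x) = -38/(F + x)
-7157 - h(d, Q) = -7157 - (-38)/(37 + 139) = -7157 - (-38)/176 = -7157 - 1*(-19/88) = -7157 + 19/88 = -629797/88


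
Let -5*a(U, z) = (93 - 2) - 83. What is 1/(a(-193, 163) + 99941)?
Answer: 5/499697 ≈ 1.0006e-5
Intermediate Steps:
a(U, z) = -8/5 (a(U, z) = -((93 - 2) - 83)/5 = -(91 - 83)/5 = -⅕*8 = -8/5)
1/(a(-193, 163) + 99941) = 1/(-8/5 + 99941) = 1/(499697/5) = 5/499697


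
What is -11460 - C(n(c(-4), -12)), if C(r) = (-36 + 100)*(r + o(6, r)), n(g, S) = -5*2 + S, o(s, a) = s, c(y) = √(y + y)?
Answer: -10436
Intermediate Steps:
c(y) = √2*√y (c(y) = √(2*y) = √2*√y)
n(g, S) = -10 + S
C(r) = 384 + 64*r (C(r) = (-36 + 100)*(r + 6) = 64*(6 + r) = 384 + 64*r)
-11460 - C(n(c(-4), -12)) = -11460 - (384 + 64*(-10 - 12)) = -11460 - (384 + 64*(-22)) = -11460 - (384 - 1408) = -11460 - 1*(-1024) = -11460 + 1024 = -10436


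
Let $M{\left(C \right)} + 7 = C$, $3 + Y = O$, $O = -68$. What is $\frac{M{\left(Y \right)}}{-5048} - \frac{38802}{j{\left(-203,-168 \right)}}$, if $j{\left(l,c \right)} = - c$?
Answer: $- \frac{1020101}{4417} \approx -230.95$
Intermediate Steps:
$Y = -71$ ($Y = -3 - 68 = -71$)
$M{\left(C \right)} = -7 + C$
$\frac{M{\left(Y \right)}}{-5048} - \frac{38802}{j{\left(-203,-168 \right)}} = \frac{-7 - 71}{-5048} - \frac{38802}{\left(-1\right) \left(-168\right)} = \left(-78\right) \left(- \frac{1}{5048}\right) - \frac{38802}{168} = \frac{39}{2524} - \frac{6467}{28} = - \frac{1020101}{4417}$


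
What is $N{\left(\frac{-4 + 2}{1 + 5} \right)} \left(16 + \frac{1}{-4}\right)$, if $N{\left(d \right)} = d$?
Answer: $- \frac{21}{4} \approx -5.25$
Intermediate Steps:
$N{\left(\frac{-4 + 2}{1 + 5} \right)} \left(16 + \frac{1}{-4}\right) = \frac{-4 + 2}{1 + 5} \left(16 + \frac{1}{-4}\right) = - \frac{2}{6} \left(16 - \frac{1}{4}\right) = \left(-2\right) \frac{1}{6} \cdot \frac{63}{4} = \left(- \frac{1}{3}\right) \frac{63}{4} = - \frac{21}{4}$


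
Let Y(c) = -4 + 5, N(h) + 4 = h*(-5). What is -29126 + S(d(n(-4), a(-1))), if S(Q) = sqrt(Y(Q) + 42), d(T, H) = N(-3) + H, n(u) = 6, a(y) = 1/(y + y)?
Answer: -29126 + sqrt(43) ≈ -29119.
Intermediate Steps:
N(h) = -4 - 5*h (N(h) = -4 + h*(-5) = -4 - 5*h)
a(y) = 1/(2*y)
Y(c) = 1
d(T, H) = 11 + H (d(T, H) = (-4 - 5*(-3)) + H = (-4 + 15) + H = 11 + H)
S(Q) = sqrt(43) (S(Q) = sqrt(1 + 42) = sqrt(43))
-29126 + S(d(n(-4), a(-1))) = -29126 + sqrt(43)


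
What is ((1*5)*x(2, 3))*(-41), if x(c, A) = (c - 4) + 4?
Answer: -410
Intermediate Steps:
x(c, A) = c (x(c, A) = (-4 + c) + 4 = c)
((1*5)*x(2, 3))*(-41) = ((1*5)*2)*(-41) = (5*2)*(-41) = 10*(-41) = -410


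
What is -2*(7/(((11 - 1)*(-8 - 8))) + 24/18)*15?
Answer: -619/16 ≈ -38.688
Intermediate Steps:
-2*(7/(((11 - 1)*(-8 - 8))) + 24/18)*15 = -2*(7/((10*(-16))) + 24*(1/18))*15 = -2*(7/(-160) + 4/3)*15 = -2*(7*(-1/160) + 4/3)*15 = -2*(-7/160 + 4/3)*15 = -2*619/480*15 = -619/240*15 = -619/16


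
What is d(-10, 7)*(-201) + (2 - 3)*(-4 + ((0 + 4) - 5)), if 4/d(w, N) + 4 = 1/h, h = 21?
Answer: 17299/83 ≈ 208.42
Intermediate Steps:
d(w, N) = -84/83 (d(w, N) = 4/(-4 + 1/21) = 4/(-83/21) = 4*(-21/83) = -84/83)
d(-10, 7)*(-201) + (2 - 3)*(-4 + ((0 + 4) - 5)) = -84/83*(-201) + (2 - 3)*(-4 + ((0 + 4) - 5)) = 16884/83 - (-4 + (4 - 5)) = 16884/83 - (-4 - 1) = 16884/83 - 1*(-5) = 16884/83 + 5 = 17299/83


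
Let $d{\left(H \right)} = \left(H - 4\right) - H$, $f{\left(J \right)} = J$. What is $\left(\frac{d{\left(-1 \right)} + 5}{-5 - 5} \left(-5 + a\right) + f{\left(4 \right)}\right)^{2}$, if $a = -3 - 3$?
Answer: $\frac{2601}{100} \approx 26.01$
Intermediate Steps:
$d{\left(H \right)} = -4$ ($d{\left(H \right)} = \left(-4 + H\right) - H = -4$)
$a = -6$ ($a = -3 - 3 = -6$)
$\left(\frac{d{\left(-1 \right)} + 5}{-5 - 5} \left(-5 + a\right) + f{\left(4 \right)}\right)^{2} = \left(\frac{-4 + 5}{-5 - 5} \left(-5 - 6\right) + 4\right)^{2} = \left(1 \frac{1}{-10} \left(-11\right) + 4\right)^{2} = \left(1 \left(- \frac{1}{10}\right) \left(-11\right) + 4\right)^{2} = \left(\left(- \frac{1}{10}\right) \left(-11\right) + 4\right)^{2} = \left(\frac{11}{10} + 4\right)^{2} = \left(\frac{51}{10}\right)^{2} = \frac{2601}{100}$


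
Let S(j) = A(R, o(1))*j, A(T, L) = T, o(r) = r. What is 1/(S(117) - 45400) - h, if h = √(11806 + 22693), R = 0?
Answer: -1/45400 - √34499 ≈ -185.74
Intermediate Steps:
h = √34499 ≈ 185.74
S(j) = 0 (S(j) = 0*j = 0)
1/(S(117) - 45400) - h = 1/(0 - 45400) - √34499 = 1/(-45400) - √34499 = -1/45400 - √34499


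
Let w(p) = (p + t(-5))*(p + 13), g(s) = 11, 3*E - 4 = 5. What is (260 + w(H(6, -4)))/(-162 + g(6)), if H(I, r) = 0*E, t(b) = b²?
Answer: -585/151 ≈ -3.8742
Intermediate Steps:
E = 3 (E = 4/3 + (⅓)*5 = 4/3 + 5/3 = 3)
H(I, r) = 0 (H(I, r) = 0*3 = 0)
w(p) = (13 + p)*(25 + p) (w(p) = (p + (-5)²)*(p + 13) = (p + 25)*(13 + p) = (25 + p)*(13 + p) = (13 + p)*(25 + p))
(260 + w(H(6, -4)))/(-162 + g(6)) = (260 + (325 + 0² + 38*0))/(-162 + 11) = (260 + (325 + 0 + 0))/(-151) = (260 + 325)*(-1/151) = 585*(-1/151) = -585/151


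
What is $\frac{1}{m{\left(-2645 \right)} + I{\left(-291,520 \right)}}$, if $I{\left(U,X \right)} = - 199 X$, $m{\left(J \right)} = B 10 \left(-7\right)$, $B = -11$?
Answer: $- \frac{1}{102710} \approx -9.7361 \cdot 10^{-6}$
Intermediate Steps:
$m{\left(J \right)} = 770$ ($m{\left(J \right)} = \left(-11\right) 10 \left(-7\right) = \left(-110\right) \left(-7\right) = 770$)
$\frac{1}{m{\left(-2645 \right)} + I{\left(-291,520 \right)}} = \frac{1}{770 - 103480} = \frac{1}{-102710} = - \frac{1}{102710}$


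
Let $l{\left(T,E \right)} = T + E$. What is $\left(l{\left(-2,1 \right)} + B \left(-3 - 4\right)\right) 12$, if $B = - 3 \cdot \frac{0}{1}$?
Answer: $-12$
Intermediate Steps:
$l{\left(T,E \right)} = E + T$
$B = 0$ ($B = - 3 \cdot 0 \cdot 1 = \left(-3\right) 0 = 0$)
$\left(l{\left(-2,1 \right)} + B \left(-3 - 4\right)\right) 12 = \left(\left(1 - 2\right) + 0 \left(-3 - 4\right)\right) 12 = \left(-1 + 0 \left(-7\right)\right) 12 = \left(-1 + 0\right) 12 = \left(-1\right) 12 = -12$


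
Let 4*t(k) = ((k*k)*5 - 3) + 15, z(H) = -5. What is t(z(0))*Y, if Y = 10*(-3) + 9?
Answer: -2877/4 ≈ -719.25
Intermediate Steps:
Y = -21 (Y = -30 + 9 = -21)
t(k) = 3 + 5*k**2/4 (t(k) = (((k*k)*5 - 3) + 15)/4 = ((k**2*5 - 3) + 15)/4 = ((5*k**2 - 3) + 15)/4 = ((-3 + 5*k**2) + 15)/4 = (12 + 5*k**2)/4 = 3 + 5*k**2/4)
t(z(0))*Y = (3 + (5/4)*(-5)**2)*(-21) = (3 + (5/4)*25)*(-21) = (3 + 125/4)*(-21) = (137/4)*(-21) = -2877/4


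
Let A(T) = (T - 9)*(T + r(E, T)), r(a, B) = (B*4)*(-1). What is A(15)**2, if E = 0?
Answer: 72900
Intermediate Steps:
r(a, B) = -4*B (r(a, B) = (4*B)*(-1) = -4*B)
A(T) = -3*T*(-9 + T) (A(T) = (T - 9)*(T - 4*T) = (-9 + T)*(-3*T) = -3*T*(-9 + T))
A(15)**2 = (3*15*(9 - 1*15))**2 = (3*15*(9 - 15))**2 = (3*15*(-6))**2 = (-270)**2 = 72900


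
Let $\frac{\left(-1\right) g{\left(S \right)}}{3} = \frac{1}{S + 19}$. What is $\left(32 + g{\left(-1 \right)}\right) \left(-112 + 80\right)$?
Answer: $- \frac{3056}{3} \approx -1018.7$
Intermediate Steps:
$g{\left(S \right)} = - \frac{3}{19 + S}$ ($g{\left(S \right)} = - \frac{3}{S + 19} = - \frac{3}{19 + S}$)
$\left(32 + g{\left(-1 \right)}\right) \left(-112 + 80\right) = \left(32 - \frac{3}{19 - 1}\right) \left(-112 + 80\right) = \left(32 - \frac{3}{18}\right) \left(-32\right) = \left(32 - \frac{1}{6}\right) \left(-32\right) = \frac{191}{6} \left(-32\right) = - \frac{3056}{3}$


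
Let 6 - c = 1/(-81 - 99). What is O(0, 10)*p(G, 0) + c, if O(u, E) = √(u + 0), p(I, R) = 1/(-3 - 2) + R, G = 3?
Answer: 1081/180 ≈ 6.0056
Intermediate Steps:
p(I, R) = -⅕ + R (p(I, R) = 1/(-5) + R = -⅕ + R)
c = 1081/180 (c = 6 - 1/(-81 - 99) = 6 - 1/(-180) = 6 - 1*(-1/180) = 6 + 1/180 = 1081/180 ≈ 6.0056)
O(u, E) = √u
O(0, 10)*p(G, 0) + c = √0*(-⅕ + 0) + 1081/180 = 0*(-⅕) + 1081/180 = 0 + 1081/180 = 1081/180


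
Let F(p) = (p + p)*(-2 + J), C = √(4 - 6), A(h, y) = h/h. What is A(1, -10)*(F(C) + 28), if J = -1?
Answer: 28 - 6*I*√2 ≈ 28.0 - 8.4853*I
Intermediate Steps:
A(h, y) = 1
C = I*√2 (C = √(-2) = I*√2 ≈ 1.4142*I)
F(p) = -6*p (F(p) = (p + p)*(-2 - 1) = (2*p)*(-3) = -6*p)
A(1, -10)*(F(C) + 28) = 1*(-6*I*√2 + 28) = 1*(28 - 6*I*√2) = 28 - 6*I*√2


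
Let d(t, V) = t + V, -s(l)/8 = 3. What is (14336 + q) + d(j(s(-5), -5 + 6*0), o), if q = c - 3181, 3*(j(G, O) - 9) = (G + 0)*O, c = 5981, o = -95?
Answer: 17090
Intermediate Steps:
s(l) = -24 (s(l) = -8*3 = -24)
j(G, O) = 9 + G*O/3 (j(G, O) = 9 + ((G + 0)*O)/3 = 9 + (G*O)/3 = 9 + G*O/3)
q = 2800 (q = 5981 - 3181 = 2800)
d(t, V) = V + t
(14336 + q) + d(j(s(-5), -5 + 6*0), o) = (14336 + 2800) + (-95 + (9 + (⅓)*(-24)*(-5 + 6*0))) = 17136 + (-95 + (9 + (⅓)*(-24)*(-5 + 0))) = 17136 + (-95 + (9 + (⅓)*(-24)*(-5))) = 17136 + (-95 + (9 + 40)) = 17136 + (-95 + 49) = 17136 - 46 = 17090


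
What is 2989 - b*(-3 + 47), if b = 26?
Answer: 1845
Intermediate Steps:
2989 - b*(-3 + 47) = 2989 - 26*(-3 + 47) = 2989 - 26*44 = 2989 - 1*1144 = 2989 - 1144 = 1845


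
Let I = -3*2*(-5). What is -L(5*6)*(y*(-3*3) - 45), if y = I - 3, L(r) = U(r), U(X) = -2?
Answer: -576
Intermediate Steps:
I = 30 (I = -6*(-5) = 30)
L(r) = -2
y = 27 (y = 30 - 3 = 27)
-L(5*6)*(y*(-3*3) - 45) = -(-2)*(27*(-3*3) - 45) = -(-2)*(27*(-9) - 45) = -(-2)*(-243 - 45) = -(-2)*(-288) = -1*576 = -576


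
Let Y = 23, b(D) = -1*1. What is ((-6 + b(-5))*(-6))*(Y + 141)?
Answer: 6888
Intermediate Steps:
b(D) = -1
((-6 + b(-5))*(-6))*(Y + 141) = ((-6 - 1)*(-6))*(23 + 141) = -7*(-6)*164 = 42*164 = 6888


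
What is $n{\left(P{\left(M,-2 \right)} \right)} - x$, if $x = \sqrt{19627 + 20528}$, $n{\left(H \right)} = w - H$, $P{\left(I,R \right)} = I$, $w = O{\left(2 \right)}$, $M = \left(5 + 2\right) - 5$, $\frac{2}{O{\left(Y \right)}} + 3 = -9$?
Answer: $- \frac{13}{6} - \sqrt{40155} \approx -202.55$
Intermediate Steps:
$O{\left(Y \right)} = - \frac{1}{6}$ ($O{\left(Y \right)} = \frac{2}{-3 - 9} = \frac{2}{-12} = 2 \left(- \frac{1}{12}\right) = - \frac{1}{6}$)
$M = 2$ ($M = 7 - 5 = 2$)
$w = - \frac{1}{6} \approx -0.16667$
$n{\left(H \right)} = - \frac{1}{6} - H$
$x = \sqrt{40155} \approx 200.39$
$n{\left(P{\left(M,-2 \right)} \right)} - x = \left(- \frac{1}{6} - 2\right) - \sqrt{40155} = - \frac{13}{6} - \sqrt{40155}$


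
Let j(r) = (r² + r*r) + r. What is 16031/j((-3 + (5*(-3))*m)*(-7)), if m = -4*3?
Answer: 16031/3069003 ≈ 0.0052235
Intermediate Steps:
m = -12
j(r) = r + 2*r² (j(r) = (r² + r²) + r = 2*r² + r = r + 2*r²)
16031/j((-3 + (5*(-3))*m)*(-7)) = 16031/((((-3 + (5*(-3))*(-12))*(-7))*(1 + 2*((-3 + (5*(-3))*(-12))*(-7))))) = 16031/((((-3 - 15*(-12))*(-7))*(1 + 2*((-3 - 15*(-12))*(-7))))) = 16031/((((-3 + 180)*(-7))*(1 + 2*((-3 + 180)*(-7))))) = 16031/(((177*(-7))*(1 + 2*(177*(-7))))) = 16031/((-1239*(1 + 2*(-1239)))) = 16031/((-1239*(1 - 2478))) = 16031/((-1239*(-2477))) = 16031/3069003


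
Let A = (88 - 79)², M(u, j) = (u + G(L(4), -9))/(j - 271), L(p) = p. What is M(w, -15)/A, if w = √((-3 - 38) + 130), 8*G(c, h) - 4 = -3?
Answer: -1/185328 - √89/23166 ≈ -0.00041263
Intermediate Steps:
G(c, h) = ⅛ (G(c, h) = ½ + (⅛)*(-3) = ½ - 3/8 = ⅛)
w = √89 (w = √(-41 + 130) = √89 ≈ 9.4340)
M(u, j) = (⅛ + u)/(-271 + j) (M(u, j) = (u + ⅛)/(j - 271) = (⅛ + u)/(-271 + j))
A = 81 (A = 9² = 81)
M(w, -15)/A = ((⅛ + √89)/(-271 - 15))/81 = ((⅛ + √89)/(-286))*(1/81) = -(⅛ + √89)/286*(1/81) = (-1/2288 - √89/286)*(1/81) = -1/185328 - √89/23166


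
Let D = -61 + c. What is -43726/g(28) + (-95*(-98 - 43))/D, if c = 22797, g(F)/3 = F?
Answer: -35465327/68208 ≈ -519.96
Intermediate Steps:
g(F) = 3*F
D = 22736 (D = -61 + 22797 = 22736)
-43726/g(28) + (-95*(-98 - 43))/D = -43726/(3*28) - 95*(-98 - 43)/22736 = -43726/84 - 95*(-141)*(1/22736) = -43726*1/84 + 13395*(1/22736) = -21863/42 + 13395/22736 = -35465327/68208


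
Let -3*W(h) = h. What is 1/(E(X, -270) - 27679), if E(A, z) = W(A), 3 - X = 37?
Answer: -3/83003 ≈ -3.6143e-5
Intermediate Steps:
X = -34 (X = 3 - 1*37 = 3 - 37 = -34)
W(h) = -h/3
E(A, z) = -A/3
1/(E(X, -270) - 27679) = 1/(-1/3*(-34) - 27679) = 1/(34/3 - 27679) = 1/(-83003/3) = -3/83003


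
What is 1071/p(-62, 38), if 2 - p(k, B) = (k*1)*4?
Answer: 1071/250 ≈ 4.2840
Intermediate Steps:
p(k, B) = 2 - 4*k (p(k, B) = 2 - k*1*4 = 2 - k*4 = 2 - 4*k)
1071/p(-62, 38) = 1071/(2 - 4*(-62)) = 1071/(2 + 248) = 1071/250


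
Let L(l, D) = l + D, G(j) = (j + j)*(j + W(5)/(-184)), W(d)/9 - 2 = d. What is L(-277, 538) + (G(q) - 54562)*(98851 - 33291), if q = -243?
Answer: 96055584193/23 ≈ 4.1763e+9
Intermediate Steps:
W(d) = 18 + 9*d
G(j) = 2*j*(-63/184 + j) (G(j) = (j + j)*(j + (18 + 9*5)/(-184)) = (2*j)*(j + (18 + 45)*(-1/184)) = (2*j)*(j + 63*(-1/184)) = (2*j)*(j - 63/184) = (2*j)*(-63/184 + j) = 2*j*(-63/184 + j))
L(l, D) = D + l
L(-277, 538) + (G(q) - 54562)*(98851 - 33291) = (538 - 277) + ((1/92)*(-243)*(-63 + 184*(-243)) - 54562)*(98851 - 33291) = 261 + ((1/92)*(-243)*(-63 - 44712) - 54562)*65560 = 261 + ((1/92)*(-243)*(-44775) - 54562)*65560 = 261 + (10880325/92 - 54562)*65560 = 261 + (5860621/92)*65560 = 261 + 96055578190/23 = 96055584193/23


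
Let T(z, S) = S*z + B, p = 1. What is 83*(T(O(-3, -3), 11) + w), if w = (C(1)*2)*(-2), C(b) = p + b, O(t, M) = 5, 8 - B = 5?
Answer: 4150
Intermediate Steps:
B = 3 (B = 8 - 1*5 = 8 - 5 = 3)
C(b) = 1 + b
T(z, S) = 3 + S*z (T(z, S) = S*z + 3 = 3 + S*z)
w = -8 (w = ((1 + 1)*2)*(-2) = (2*2)*(-2) = 4*(-2) = -8)
83*(T(O(-3, -3), 11) + w) = 83*((3 + 11*5) - 8) = 83*((3 + 55) - 8) = 83*(58 - 8) = 83*50 = 4150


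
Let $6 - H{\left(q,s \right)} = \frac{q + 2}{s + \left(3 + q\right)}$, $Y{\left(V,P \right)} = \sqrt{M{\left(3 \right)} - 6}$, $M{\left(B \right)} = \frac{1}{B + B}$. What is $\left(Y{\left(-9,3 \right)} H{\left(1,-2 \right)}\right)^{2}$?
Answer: $- \frac{945}{8} \approx -118.13$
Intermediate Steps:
$M{\left(B \right)} = \frac{1}{2 B}$
$Y{\left(V,P \right)} = \frac{i \sqrt{210}}{6}$ ($Y{\left(V,P \right)} = \sqrt{\frac{1}{2 \cdot 3} - 6} = \sqrt{\frac{1}{2} \cdot \frac{1}{3} - 6} = \sqrt{\frac{1}{6} - 6} = \sqrt{- \frac{35}{6}} = \frac{i \sqrt{210}}{6}$)
$H{\left(q,s \right)} = 6 - \frac{2 + q}{3 + q + s}$ ($H{\left(q,s \right)} = 6 - \frac{q + 2}{s + \left(3 + q\right)} = 6 - \frac{2 + q}{3 + q + s}$)
$\left(Y{\left(-9,3 \right)} H{\left(1,-2 \right)}\right)^{2} = \left(\frac{i \sqrt{210}}{6} \frac{16 + 5 \cdot 1 + 6 \left(-2\right)}{3 + 1 - 2}\right)^{2} = \left(\frac{i \sqrt{210}}{6} \frac{16 + 5 - 12}{2}\right)^{2} = \left(\frac{i \sqrt{210}}{6} \cdot \frac{1}{2} \cdot 9\right)^{2} = \left(\frac{i \sqrt{210}}{6} \cdot \frac{9}{2}\right)^{2} = \left(\frac{3 i \sqrt{210}}{4}\right)^{2} = - \frac{945}{8}$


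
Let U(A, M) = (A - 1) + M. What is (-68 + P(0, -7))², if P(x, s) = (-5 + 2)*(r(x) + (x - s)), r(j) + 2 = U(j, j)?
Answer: 6400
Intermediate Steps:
U(A, M) = -1 + A + M (U(A, M) = (-1 + A) + M = -1 + A + M)
r(j) = -3 + 2*j (r(j) = -2 + (-1 + j + j) = -2 + (-1 + 2*j) = -3 + 2*j)
P(x, s) = 9 - 9*x + 3*s (P(x, s) = (-5 + 2)*((-3 + 2*x) + (x - s)) = -3*(-3 - s + 3*x) = 9 - 9*x + 3*s)
(-68 + P(0, -7))² = (-68 + (9 - 9*0 + 3*(-7)))² = (-68 + (9 + 0 - 21))² = (-68 - 12)² = (-80)² = 6400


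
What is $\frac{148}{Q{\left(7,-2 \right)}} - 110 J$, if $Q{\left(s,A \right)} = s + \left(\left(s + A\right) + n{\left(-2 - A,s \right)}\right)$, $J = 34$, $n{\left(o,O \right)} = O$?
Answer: $- \frac{70912}{19} \approx -3732.2$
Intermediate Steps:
$Q{\left(s,A \right)} = A + 3 s$ ($Q{\left(s,A \right)} = s + \left(\left(s + A\right) + s\right) = s + \left(\left(A + s\right) + s\right) = s + \left(A + 2 s\right) = A + 3 s$)
$\frac{148}{Q{\left(7,-2 \right)}} - 110 J = \frac{148}{-2 + 3 \cdot 7} - 3740 = \frac{148}{-2 + 21} - 3740 = \frac{148}{19} - 3740 = - \frac{70912}{19}$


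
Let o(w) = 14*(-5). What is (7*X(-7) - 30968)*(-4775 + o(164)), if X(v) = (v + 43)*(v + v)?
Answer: 167133120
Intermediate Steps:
X(v) = 2*v*(43 + v) (X(v) = (43 + v)*(2*v) = 2*v*(43 + v))
o(w) = -70
(7*X(-7) - 30968)*(-4775 + o(164)) = (7*(2*(-7)*(43 - 7)) - 30968)*(-4775 - 70) = (7*(2*(-7)*36) - 30968)*(-4845) = (7*(-504) - 30968)*(-4845) = (-3528 - 30968)*(-4845) = -34496*(-4845) = 167133120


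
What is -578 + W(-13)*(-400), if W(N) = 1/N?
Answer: -7114/13 ≈ -547.23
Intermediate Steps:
-578 + W(-13)*(-400) = -578 - 400/(-13) = -578 - 1/13*(-400) = -578 + 400/13 = -7114/13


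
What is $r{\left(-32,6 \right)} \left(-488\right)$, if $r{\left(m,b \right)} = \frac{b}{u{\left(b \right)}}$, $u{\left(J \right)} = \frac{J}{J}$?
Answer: $-2928$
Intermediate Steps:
$u{\left(J \right)} = 1$
$r{\left(m,b \right)} = b$ ($r{\left(m,b \right)} = \frac{b}{1} = b 1 = b$)
$r{\left(-32,6 \right)} \left(-488\right) = 6 \left(-488\right) = -2928$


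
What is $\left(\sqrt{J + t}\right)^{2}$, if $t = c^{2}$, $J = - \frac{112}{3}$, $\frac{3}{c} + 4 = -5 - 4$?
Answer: $- \frac{18901}{507} \approx -37.28$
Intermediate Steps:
$c = - \frac{3}{13}$ ($c = \frac{3}{-4 - 9} = \frac{3}{-13} = 3 \left(- \frac{1}{13}\right) = - \frac{3}{13} \approx -0.23077$)
$J = - \frac{112}{3}$ ($J = \left(-112\right) \frac{1}{3} = - \frac{112}{3} \approx -37.333$)
$t = \frac{9}{169}$ ($t = \left(- \frac{3}{13}\right)^{2} = \frac{9}{169} \approx 0.053254$)
$\left(\sqrt{J + t}\right)^{2} = \left(\sqrt{- \frac{112}{3} + \frac{9}{169}}\right)^{2} = \left(\sqrt{- \frac{18901}{507}}\right)^{2} = \left(\frac{i \sqrt{56703}}{39}\right)^{2} = - \frac{18901}{507}$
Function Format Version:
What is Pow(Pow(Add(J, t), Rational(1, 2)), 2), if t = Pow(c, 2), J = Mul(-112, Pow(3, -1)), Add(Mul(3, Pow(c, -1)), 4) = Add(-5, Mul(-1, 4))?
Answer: Rational(-18901, 507) ≈ -37.280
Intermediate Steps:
c = Rational(-3, 13) (c = Mul(3, Pow(Add(-4, Add(-5, Mul(-1, 4))), -1)) = Mul(3, Pow(Add(-4, Add(-5, -4)), -1)) = Mul(3, Pow(Add(-4, -9), -1)) = Mul(3, Pow(-13, -1)) = Mul(3, Rational(-1, 13)) = Rational(-3, 13) ≈ -0.23077)
J = Rational(-112, 3) (J = Mul(-112, Rational(1, 3)) = Rational(-112, 3) ≈ -37.333)
t = Rational(9, 169) (t = Pow(Rational(-3, 13), 2) = Rational(9, 169) ≈ 0.053254)
Pow(Pow(Add(J, t), Rational(1, 2)), 2) = Pow(Pow(Add(Rational(-112, 3), Rational(9, 169)), Rational(1, 2)), 2) = Pow(Pow(Rational(-18901, 507), Rational(1, 2)), 2) = Pow(Mul(Rational(1, 39), I, Pow(56703, Rational(1, 2))), 2) = Rational(-18901, 507)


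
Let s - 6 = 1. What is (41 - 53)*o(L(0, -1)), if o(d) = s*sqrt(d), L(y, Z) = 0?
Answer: 0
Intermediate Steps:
s = 7 (s = 6 + 1 = 7)
o(d) = 7*sqrt(d)
(41 - 53)*o(L(0, -1)) = (41 - 53)*(7*sqrt(0)) = -84*0 = -12*0 = 0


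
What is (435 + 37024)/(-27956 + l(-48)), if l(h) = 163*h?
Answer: -37459/35780 ≈ -1.0469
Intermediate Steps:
(435 + 37024)/(-27956 + l(-48)) = (435 + 37024)/(-27956 + 163*(-48)) = 37459/(-27956 - 7824) = 37459/(-35780) = 37459*(-1/35780) = -37459/35780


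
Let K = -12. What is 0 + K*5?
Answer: -60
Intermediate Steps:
0 + K*5 = 0 - 12*5 = 0 - 60 = -60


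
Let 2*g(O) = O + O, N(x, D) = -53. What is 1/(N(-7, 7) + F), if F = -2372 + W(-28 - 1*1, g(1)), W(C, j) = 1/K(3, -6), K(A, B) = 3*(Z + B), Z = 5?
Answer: -3/7276 ≈ -0.00041231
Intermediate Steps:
K(A, B) = 15 + 3*B (K(A, B) = 3*(5 + B) = 15 + 3*B)
g(O) = O (g(O) = (O + O)/2 = (2*O)/2 = O)
W(C, j) = -⅓ (W(C, j) = 1/(15 + 3*(-6)) = 1/(15 - 18) = 1/(-3) = -⅓)
F = -7117/3 (F = -2372 - ⅓ = -7117/3 ≈ -2372.3)
1/(N(-7, 7) + F) = 1/(-53 - 7117/3) = 1/(-7276/3) = -3/7276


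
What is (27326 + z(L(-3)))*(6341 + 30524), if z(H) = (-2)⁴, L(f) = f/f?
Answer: 1007962830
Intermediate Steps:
L(f) = 1
z(H) = 16
(27326 + z(L(-3)))*(6341 + 30524) = (27326 + 16)*(6341 + 30524) = 27342*36865 = 1007962830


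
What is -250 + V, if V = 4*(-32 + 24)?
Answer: -282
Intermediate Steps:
V = -32 (V = 4*(-8) = -32)
-250 + V = -250 - 32 = -282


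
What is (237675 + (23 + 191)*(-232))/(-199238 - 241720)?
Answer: -26861/62994 ≈ -0.42641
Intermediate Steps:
(237675 + (23 + 191)*(-232))/(-199238 - 241720) = (237675 + 214*(-232))/(-440958) = (237675 - 49648)*(-1/440958) = 188027*(-1/440958) = -26861/62994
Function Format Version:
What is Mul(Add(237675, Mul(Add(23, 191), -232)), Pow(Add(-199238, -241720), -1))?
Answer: Rational(-26861, 62994) ≈ -0.42641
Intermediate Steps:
Mul(Add(237675, Mul(Add(23, 191), -232)), Pow(Add(-199238, -241720), -1)) = Mul(Add(237675, Mul(214, -232)), Pow(-440958, -1)) = Mul(Add(237675, -49648), Rational(-1, 440958)) = Mul(188027, Rational(-1, 440958)) = Rational(-26861, 62994)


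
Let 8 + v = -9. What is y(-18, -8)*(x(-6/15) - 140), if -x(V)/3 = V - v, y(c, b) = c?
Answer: 17082/5 ≈ 3416.4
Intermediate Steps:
v = -17 (v = -8 - 9 = -17)
x(V) = -51 - 3*V (x(V) = -3*(V - 1*(-17)) = -3*(V + 17) = -3*(17 + V) = -51 - 3*V)
y(-18, -8)*(x(-6/15) - 140) = -18*((-51 - (-18)/15) - 140) = -18*((-51 - 3*(-⅖)) - 140) = -18*((-51 + 6/5) - 140) = -18*(-249/5 - 140) = -18*(-949/5) = 17082/5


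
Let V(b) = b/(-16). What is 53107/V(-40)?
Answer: 106214/5 ≈ 21243.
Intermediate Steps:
V(b) = -b/16 (V(b) = b*(-1/16) = -b/16)
53107/V(-40) = 53107/((-1/16*(-40))) = 53107/(5/2) = 53107*(⅖) = 106214/5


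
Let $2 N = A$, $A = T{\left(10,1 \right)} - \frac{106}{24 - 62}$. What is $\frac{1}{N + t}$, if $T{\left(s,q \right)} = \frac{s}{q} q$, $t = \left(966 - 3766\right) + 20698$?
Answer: $\frac{38}{680367} \approx 5.5852 \cdot 10^{-5}$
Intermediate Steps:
$t = 17898$ ($t = -2800 + 20698 = 17898$)
$T{\left(s,q \right)} = s$
$A = \frac{243}{19}$ ($A = 10 - \frac{106}{24 - 62} = 10 - \frac{106}{-38} = 10 - - \frac{53}{19} = 10 + \frac{53}{19} = \frac{243}{19} \approx 12.789$)
$N = \frac{243}{38}$ ($N = \frac{1}{2} \cdot \frac{243}{19} = \frac{243}{38} \approx 6.3947$)
$\frac{1}{N + t} = \frac{1}{\frac{243}{38} + 17898} = \frac{1}{\frac{680367}{38}} = \frac{38}{680367}$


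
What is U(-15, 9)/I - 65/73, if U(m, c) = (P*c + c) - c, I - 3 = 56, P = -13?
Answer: -12376/4307 ≈ -2.8735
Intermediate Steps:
I = 59 (I = 3 + 56 = 59)
U(m, c) = -13*c (U(m, c) = (-13*c + c) - c = -12*c - c = -13*c)
U(-15, 9)/I - 65/73 = -13*9/59 - 65/73 = -117*1/59 - 65*1/73 = -117/59 - 65/73 = -12376/4307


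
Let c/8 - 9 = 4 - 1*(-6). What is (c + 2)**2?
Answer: 23716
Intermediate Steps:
c = 152 (c = 72 + 8*(4 - 1*(-6)) = 72 + 8*(4 + 6) = 72 + 8*10 = 72 + 80 = 152)
(c + 2)**2 = (152 + 2)**2 = 154**2 = 23716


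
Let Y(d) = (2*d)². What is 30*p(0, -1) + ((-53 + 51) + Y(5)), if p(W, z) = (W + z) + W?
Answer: 68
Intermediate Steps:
Y(d) = 4*d²
p(W, z) = z + 2*W
30*p(0, -1) + ((-53 + 51) + Y(5)) = 30*(-1 + 2*0) + ((-53 + 51) + 4*5²) = 30*(-1 + 0) + (-2 + 4*25) = 30*(-1) + (-2 + 100) = -30 + 98 = 68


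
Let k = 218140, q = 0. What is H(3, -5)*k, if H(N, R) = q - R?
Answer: 1090700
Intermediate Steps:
H(N, R) = -R (H(N, R) = 0 - R = -R)
H(3, -5)*k = -1*(-5)*218140 = 5*218140 = 1090700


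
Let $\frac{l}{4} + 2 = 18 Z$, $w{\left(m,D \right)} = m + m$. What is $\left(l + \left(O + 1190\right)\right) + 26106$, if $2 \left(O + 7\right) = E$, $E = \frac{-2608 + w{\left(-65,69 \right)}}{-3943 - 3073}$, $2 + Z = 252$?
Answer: $\frac{317692865}{7016} \approx 45281.0$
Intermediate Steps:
$Z = 250$ ($Z = -2 + 252 = 250$)
$w{\left(m,D \right)} = 2 m$
$l = 17992$ ($l = -8 + 4 \cdot 18 \cdot 250 = -8 + 4 \cdot 4500 = -8 + 18000 = 17992$)
$E = \frac{1369}{3508}$ ($E = \frac{-2608 + 2 \left(-65\right)}{-3943 - 3073} = \frac{-2608 - 130}{-7016} = \left(-2738\right) \left(- \frac{1}{7016}\right) = \frac{1369}{3508} \approx 0.39025$)
$O = - \frac{47743}{7016}$ ($O = -7 + \frac{1}{2} \cdot \frac{1369}{3508} = -7 + \frac{1369}{7016} = - \frac{47743}{7016} \approx -6.8049$)
$\left(l + \left(O + 1190\right)\right) + 26106 = \left(17992 + \left(- \frac{47743}{7016} + 1190\right)\right) + 26106 = \left(17992 + \frac{8301297}{7016}\right) + 26106 = \frac{134533169}{7016} + 26106 = \frac{317692865}{7016}$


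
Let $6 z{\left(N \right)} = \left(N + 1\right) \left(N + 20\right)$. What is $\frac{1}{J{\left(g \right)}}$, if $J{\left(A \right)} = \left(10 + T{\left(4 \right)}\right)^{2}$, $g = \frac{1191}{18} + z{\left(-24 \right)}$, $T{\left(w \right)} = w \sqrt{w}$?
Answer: $\frac{1}{324} \approx 0.0030864$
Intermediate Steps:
$T{\left(w \right)} = w^{\frac{3}{2}}$
$z{\left(N \right)} = \frac{\left(1 + N\right) \left(20 + N\right)}{6}$ ($z{\left(N \right)} = \frac{\left(N + 1\right) \left(N + 20\right)}{6} = \frac{\left(1 + N\right) \left(20 + N\right)}{6}$)
$g = \frac{163}{2}$ ($g = \frac{1191}{18} + \left(\frac{10}{3} + \frac{\left(-24\right)^{2}}{6} + \frac{7}{2} \left(-24\right)\right) = 1191 \cdot \frac{1}{18} + \left(\frac{10}{3} + \frac{1}{6} \cdot 576 - 84\right) = \frac{397}{6} + \left(\frac{10}{3} + 96 - 84\right) = \frac{397}{6} + \frac{46}{3} = \frac{163}{2} \approx 81.5$)
$J{\left(A \right)} = 324$ ($J{\left(A \right)} = \left(10 + 4^{\frac{3}{2}}\right)^{2} = \left(10 + 8\right)^{2} = 18^{2} = 324$)
$\frac{1}{J{\left(g \right)}} = \frac{1}{324}$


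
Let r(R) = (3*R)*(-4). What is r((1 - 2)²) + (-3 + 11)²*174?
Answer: 11124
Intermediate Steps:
r(R) = -12*R
r((1 - 2)²) + (-3 + 11)²*174 = -12*(1 - 2)² + (-3 + 11)²*174 = -12*(-1)² + 8²*174 = -12*1 + 64*174 = -12 + 11136 = 11124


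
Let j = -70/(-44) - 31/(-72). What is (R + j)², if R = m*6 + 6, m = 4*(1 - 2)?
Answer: 160149025/627264 ≈ 255.31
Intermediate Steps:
m = -4 (m = 4*(-1) = -4)
R = -18 (R = -4*6 + 6 = -24 + 6 = -18)
j = 1601/792 (j = -70*(-1/44) - 31*(-1/72) = 35/22 + 31/72 = 1601/792 ≈ 2.0215)
(R + j)² = (-18 + 1601/792)² = (-12655/792)² = 160149025/627264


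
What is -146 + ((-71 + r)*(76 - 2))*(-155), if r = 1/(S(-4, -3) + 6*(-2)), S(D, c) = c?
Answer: 2444966/3 ≈ 8.1499e+5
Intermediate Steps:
r = -1/15 (r = 1/(-3 + 6*(-2)) = 1/(-3 - 12) = 1/(-15) = -1/15 ≈ -0.066667)
-146 + ((-71 + r)*(76 - 2))*(-155) = -146 + ((-71 - 1/15)*(76 - 2))*(-155) = -146 - 1066/15*74*(-155) = -146 - 78884/15*(-155) = -146 + 2445404/3 = 2444966/3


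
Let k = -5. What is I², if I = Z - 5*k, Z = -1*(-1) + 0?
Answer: 676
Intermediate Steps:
Z = 1 (Z = 1 + 0 = 1)
I = 26 (I = 1 - 5*(-5) = 1 + 25 = 26)
I² = 26² = 676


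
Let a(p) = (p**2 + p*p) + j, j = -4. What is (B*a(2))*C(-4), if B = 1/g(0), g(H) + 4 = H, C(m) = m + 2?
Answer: 2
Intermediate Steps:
C(m) = 2 + m
g(H) = -4 + H
a(p) = -4 + 2*p**2 (a(p) = (p**2 + p*p) - 4 = (p**2 + p**2) - 4 = 2*p**2 - 4 = -4 + 2*p**2)
B = -1/4 (B = 1/(-4 + 0) = 1/(-4) = -1/4 ≈ -0.25000)
(B*a(2))*C(-4) = (-(-4 + 2*2**2)/4)*(2 - 4) = -(-4 + 2*4)/4*(-2) = -(-4 + 8)/4*(-2) = -1/4*4*(-2) = -1*(-2) = 2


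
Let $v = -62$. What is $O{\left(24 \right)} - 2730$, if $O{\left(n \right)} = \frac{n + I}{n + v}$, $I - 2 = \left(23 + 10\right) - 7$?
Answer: $- \frac{51896}{19} \approx -2731.4$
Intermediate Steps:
$I = 28$ ($I = 2 + \left(\left(23 + 10\right) - 7\right) = 2 + \left(33 - 7\right) = 2 + 26 = 28$)
$O{\left(n \right)} = \frac{28 + n}{-62 + n}$ ($O{\left(n \right)} = \frac{n + 28}{n - 62} = \frac{28 + n}{-62 + n}$)
$O{\left(24 \right)} - 2730 = \frac{28 + 24}{-62 + 24} - 2730 = \frac{1}{-38} \cdot 52 - 2730 = \left(- \frac{1}{38}\right) 52 - 2730 = - \frac{26}{19} - 2730 = - \frac{51896}{19}$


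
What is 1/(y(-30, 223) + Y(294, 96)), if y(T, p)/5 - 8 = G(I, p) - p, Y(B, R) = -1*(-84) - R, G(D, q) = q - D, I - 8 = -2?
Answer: -½ ≈ -0.50000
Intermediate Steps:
I = 6 (I = 8 - 2 = 6)
Y(B, R) = 84 - R
y(T, p) = 10 (y(T, p) = 40 + 5*((p - 1*6) - p) = 40 + 5*((p - 6) - p) = 40 + 5*((-6 + p) - p) = 40 + 5*(-6) = 40 - 30 = 10)
1/(y(-30, 223) + Y(294, 96)) = 1/(10 + (84 - 1*96)) = 1/(10 + (84 - 96)) = 1/(10 - 12) = 1/(-2) = -½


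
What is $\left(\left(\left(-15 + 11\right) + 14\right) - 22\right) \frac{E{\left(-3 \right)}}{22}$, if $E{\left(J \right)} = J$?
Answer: $\frac{18}{11} \approx 1.6364$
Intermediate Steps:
$\left(\left(\left(-15 + 11\right) + 14\right) - 22\right) \frac{E{\left(-3 \right)}}{22} = \left(\left(\left(-15 + 11\right) + 14\right) - 22\right) \left(- \frac{3}{22}\right) = \left(\left(-4 + 14\right) - 22\right) \left(\left(-3\right) \frac{1}{22}\right) = \left(10 - 22\right) \left(- \frac{3}{22}\right) = \left(-12\right) \left(- \frac{3}{22}\right) = \frac{18}{11}$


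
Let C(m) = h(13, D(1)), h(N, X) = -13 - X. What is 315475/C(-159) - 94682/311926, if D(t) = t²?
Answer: -49203090199/2183482 ≈ -22534.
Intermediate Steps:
C(m) = -14 (C(m) = -13 - 1*1² = -13 - 1*1 = -13 - 1 = -14)
315475/C(-159) - 94682/311926 = 315475/(-14) - 94682/311926 = 315475*(-1/14) - 94682*1/311926 = -315475/14 - 47341/155963 = -49203090199/2183482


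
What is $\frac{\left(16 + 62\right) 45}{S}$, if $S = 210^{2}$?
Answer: $\frac{39}{490} \approx 0.079592$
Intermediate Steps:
$S = 44100$
$\frac{\left(16 + 62\right) 45}{S} = \frac{\left(16 + 62\right) 45}{44100} = 78 \cdot 45 \cdot \frac{1}{44100} = 3510 \cdot \frac{1}{44100} = \frac{39}{490}$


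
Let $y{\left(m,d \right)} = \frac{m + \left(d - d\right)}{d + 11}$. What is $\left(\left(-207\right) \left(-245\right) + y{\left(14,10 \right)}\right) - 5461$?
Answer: $\frac{135764}{3} \approx 45255.0$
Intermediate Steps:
$y{\left(m,d \right)} = \frac{m}{11 + d}$ ($y{\left(m,d \right)} = \frac{m + 0}{11 + d} = \frac{m}{11 + d}$)
$\left(\left(-207\right) \left(-245\right) + y{\left(14,10 \right)}\right) - 5461 = \left(\left(-207\right) \left(-245\right) + \frac{14}{11 + 10}\right) - 5461 = \left(50715 + \frac{14}{21}\right) - 5461 = \left(50715 + 14 \cdot \frac{1}{21}\right) - 5461 = \left(50715 + \frac{2}{3}\right) - 5461 = \frac{152147}{3} - 5461 = \frac{135764}{3}$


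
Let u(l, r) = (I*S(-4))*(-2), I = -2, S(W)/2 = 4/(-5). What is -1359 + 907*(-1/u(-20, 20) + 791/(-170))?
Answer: -14789997/2720 ≈ -5437.5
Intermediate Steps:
S(W) = -8/5 (S(W) = 2*(4/(-5)) = 2*(4*(-⅕)) = 2*(-⅘) = -8/5)
u(l, r) = -32/5 (u(l, r) = -2*(-8/5)*(-2) = (16/5)*(-2) = -32/5)
-1359 + 907*(-1/u(-20, 20) + 791/(-170)) = -1359 + 907*(-1/(-32/5) + 791/(-170)) = -1359 + 907*(-1*(-5/32) + 791*(-1/170)) = -1359 + 907*(5/32 - 791/170) = -1359 + 907*(-12231/2720) = -1359 - 11093517/2720 = -14789997/2720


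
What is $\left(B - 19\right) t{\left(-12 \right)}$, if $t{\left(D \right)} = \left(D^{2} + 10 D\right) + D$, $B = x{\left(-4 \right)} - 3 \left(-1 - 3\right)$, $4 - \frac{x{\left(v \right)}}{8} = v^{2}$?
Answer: $-1236$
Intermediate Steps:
$x{\left(v \right)} = 32 - 8 v^{2}$
$B = -84$ ($B = \left(32 - 8 \left(-4\right)^{2}\right) - 3 \left(-1 - 3\right) = \left(32 - 128\right) - 3 \left(-1 - 3\right) = \left(32 - 128\right) - -12 = -96 + 12 = -84$)
$t{\left(D \right)} = D^{2} + 11 D$
$\left(B - 19\right) t{\left(-12 \right)} = \left(-84 - 19\right) \left(- 12 \left(11 - 12\right)\right) = - 103 \left(\left(-12\right) \left(-1\right)\right) = \left(-103\right) 12 = -1236$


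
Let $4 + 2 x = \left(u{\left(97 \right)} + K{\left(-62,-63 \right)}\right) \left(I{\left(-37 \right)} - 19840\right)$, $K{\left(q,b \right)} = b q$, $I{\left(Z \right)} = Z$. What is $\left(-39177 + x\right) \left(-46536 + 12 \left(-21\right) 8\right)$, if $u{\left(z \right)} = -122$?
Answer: $1827811071576$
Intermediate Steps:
$x = -37607286$ ($x = -2 + \frac{\left(-122 - -3906\right) \left(-37 - 19840\right)}{2} = -2 + \frac{\left(-122 + 3906\right) \left(-19877\right)}{2} = -2 + \frac{3784 \left(-19877\right)}{2} = -2 + \frac{1}{2} \left(-75214568\right) = -2 - 37607284 = -37607286$)
$\left(-39177 + x\right) \left(-46536 + 12 \left(-21\right) 8\right) = \left(-39177 - 37607286\right) \left(-46536 + 12 \left(-21\right) 8\right) = - 37646463 \left(-46536 - 2016\right) = \left(-37646463\right) \left(-48552\right) = 1827811071576$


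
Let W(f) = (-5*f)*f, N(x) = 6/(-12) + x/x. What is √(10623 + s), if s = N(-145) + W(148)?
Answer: 3*I*√43954/2 ≈ 314.48*I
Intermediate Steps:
N(x) = ½ (N(x) = 6*(-1/12) + 1 = -½ + 1 = ½)
W(f) = -5*f²
s = -219039/2 (s = ½ - 5*148² = ½ - 5*21904 = ½ - 109520 = -219039/2 ≈ -1.0952e+5)
√(10623 + s) = √(10623 - 219039/2) = √(-197793/2) = 3*I*√43954/2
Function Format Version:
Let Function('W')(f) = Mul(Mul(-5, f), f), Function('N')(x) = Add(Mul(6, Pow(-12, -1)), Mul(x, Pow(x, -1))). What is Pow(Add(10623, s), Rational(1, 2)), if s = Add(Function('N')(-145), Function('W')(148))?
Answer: Mul(Rational(3, 2), I, Pow(43954, Rational(1, 2))) ≈ Mul(314.48, I)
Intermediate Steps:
Function('N')(x) = Rational(1, 2) (Function('N')(x) = Add(Mul(6, Rational(-1, 12)), 1) = Add(Rational(-1, 2), 1) = Rational(1, 2))
Function('W')(f) = Mul(-5, Pow(f, 2))
s = Rational(-219039, 2) (s = Add(Rational(1, 2), Mul(-5, Pow(148, 2))) = Add(Rational(1, 2), Mul(-5, 21904)) = Add(Rational(1, 2), -109520) = Rational(-219039, 2) ≈ -1.0952e+5)
Pow(Add(10623, s), Rational(1, 2)) = Pow(Add(10623, Rational(-219039, 2)), Rational(1, 2)) = Pow(Rational(-197793, 2), Rational(1, 2)) = Mul(Rational(3, 2), I, Pow(43954, Rational(1, 2)))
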